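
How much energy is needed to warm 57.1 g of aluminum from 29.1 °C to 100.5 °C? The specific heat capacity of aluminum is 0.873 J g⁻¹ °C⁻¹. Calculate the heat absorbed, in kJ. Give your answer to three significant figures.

q = 3.56 kJ

q = m c ΔT = 57.1 × 0.873 × (100.5 − 29.1)
q = 57.1 × 0.873 × 71.4 = 3559 J = 3.56 kJ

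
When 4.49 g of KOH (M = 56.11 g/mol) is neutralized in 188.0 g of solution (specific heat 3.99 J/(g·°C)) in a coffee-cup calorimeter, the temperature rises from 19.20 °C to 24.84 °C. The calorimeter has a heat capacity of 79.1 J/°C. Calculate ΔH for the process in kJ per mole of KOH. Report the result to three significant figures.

|ΔT| = |24.84 − 19.20| = 5.64 °C
|q_surr| = (188.0 × 3.99 + 79.1) × 5.64 = 829.22 × 5.64 = 4677 J
n(KOH) = 4.49 / 56.11 = 0.08002 mol
Temperature rose, so q_rxn = −|q_surr| = -4.677 kJ
ΔH = q_rxn / n = -58.448 kJ/mol

ΔH = -58.4 kJ/mol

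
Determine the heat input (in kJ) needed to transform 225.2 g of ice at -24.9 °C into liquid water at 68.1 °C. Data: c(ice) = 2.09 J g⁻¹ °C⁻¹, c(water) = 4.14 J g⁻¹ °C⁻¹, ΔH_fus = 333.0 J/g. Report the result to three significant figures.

q1 (heat ice -24.9→0.0 °C): 225.2 × 2.09 × 24.9 = 11720 J
q2 (melt at 0 °C): 225.2 × 333.0 = 74992 J
q3 (heat water 0.0→68.1 °C): 225.2 × 4.14 × 68.1 = 63492 J
Total: 11720 + 74992 + 63492 = 150204 J = 150 kJ

q = 150 kJ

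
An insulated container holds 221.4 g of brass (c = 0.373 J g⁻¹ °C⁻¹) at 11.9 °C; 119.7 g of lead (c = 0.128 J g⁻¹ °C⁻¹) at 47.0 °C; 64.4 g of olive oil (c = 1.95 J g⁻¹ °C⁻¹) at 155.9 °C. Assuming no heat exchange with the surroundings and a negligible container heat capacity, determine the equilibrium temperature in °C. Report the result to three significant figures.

Σ mᵢcᵢ(T − Tᵢ) = 0  ⇒  T = Σ mᵢcᵢTᵢ / Σ mᵢcᵢ
Σ mᵢcᵢ = 221.4×0.373 + 119.7×0.128 + 64.4×1.95 = 223.4838
Σ mᵢcᵢTᵢ = 82.5822×11.9 + 15.3216×47.0 + 125.58×155.9 = 21281
T = 21281 / 223.4838 = 95.22 °C

T_f = 95.2 °C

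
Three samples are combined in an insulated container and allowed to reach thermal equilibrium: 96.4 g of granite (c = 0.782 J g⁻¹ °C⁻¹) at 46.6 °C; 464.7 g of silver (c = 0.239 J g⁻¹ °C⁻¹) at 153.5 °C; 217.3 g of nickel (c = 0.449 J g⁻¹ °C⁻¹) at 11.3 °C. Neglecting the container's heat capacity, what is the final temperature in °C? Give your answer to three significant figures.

Σ mᵢcᵢ(T − Tᵢ) = 0  ⇒  T = Σ mᵢcᵢTᵢ / Σ mᵢcᵢ
Σ mᵢcᵢ = 96.4×0.782 + 464.7×0.239 + 217.3×0.449 = 284.0158
Σ mᵢcᵢTᵢ = 75.3848×46.6 + 111.0633×153.5 + 97.5677×11.3 = 21664
T = 21664 / 284.0158 = 76.28 °C

T_f = 76.3 °C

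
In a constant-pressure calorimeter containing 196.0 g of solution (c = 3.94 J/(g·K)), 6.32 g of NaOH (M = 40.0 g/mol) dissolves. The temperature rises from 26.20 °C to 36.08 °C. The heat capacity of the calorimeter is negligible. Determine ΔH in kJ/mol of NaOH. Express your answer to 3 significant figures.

ΔH = -48.3 kJ/mol

|ΔT| = |36.08 − 26.20| = 9.88 °C
|q_surr| = (196.0 × 3.94) × 9.88 = 772.24 × 9.88 = 7630 J
n(NaOH) = 6.32 / 40.0 = 0.1580 mol
Temperature rose, so q_rxn = −|q_surr| = -7.630 kJ
ΔH = q_rxn / n = -48.29 kJ/mol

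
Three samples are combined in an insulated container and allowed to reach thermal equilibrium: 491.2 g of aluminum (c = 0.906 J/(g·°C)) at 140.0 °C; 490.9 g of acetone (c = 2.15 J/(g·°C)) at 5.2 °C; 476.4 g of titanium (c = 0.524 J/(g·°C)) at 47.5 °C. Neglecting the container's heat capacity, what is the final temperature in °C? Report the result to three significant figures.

Σ mᵢcᵢ(T − Tᵢ) = 0  ⇒  T = Σ mᵢcᵢTᵢ / Σ mᵢcᵢ
Σ mᵢcᵢ = 491.2×0.906 + 490.9×2.15 + 476.4×0.524 = 1750.0958
Σ mᵢcᵢTᵢ = 445.0272×140.0 + 1055.435×5.2 + 249.6336×47.5 = 79650
T = 79650 / 1750.0958 = 45.51 °C

T_f = 45.5 °C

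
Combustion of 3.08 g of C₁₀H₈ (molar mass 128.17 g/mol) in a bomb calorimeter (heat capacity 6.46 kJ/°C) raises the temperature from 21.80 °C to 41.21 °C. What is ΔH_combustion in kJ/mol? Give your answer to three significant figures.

ΔT = 41.21 − 21.80 = 19.41 °C
q_cal = C_cal × ΔT = 6.46 × 19.41 = 125.3886 kJ
n = 3.08 / 128.17 = 0.02403 mol
q_rxn = −q_cal = -125.3886 kJ
ΔH = -125.3886 / 0.02403 = -5218 kJ/mol

ΔH = -5220 kJ/mol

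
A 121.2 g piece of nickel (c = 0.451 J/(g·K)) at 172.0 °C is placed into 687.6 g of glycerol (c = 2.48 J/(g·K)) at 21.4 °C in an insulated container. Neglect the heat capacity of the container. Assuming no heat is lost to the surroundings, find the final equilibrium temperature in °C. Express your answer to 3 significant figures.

Heat lost by nickel = heat gained by glycerol.
(121.2)(0.451)(172.0 − T) = (687.6)(2.48)(T − 21.4)
54.6612 (172.0 − T) = 1705.248 (T − 21.4)
9401.7 − 54.6612 T = 1705.248 T − 36492
45893.7 = 1759.9092 T
T = 26.08 °C

T_f = 26.1 °C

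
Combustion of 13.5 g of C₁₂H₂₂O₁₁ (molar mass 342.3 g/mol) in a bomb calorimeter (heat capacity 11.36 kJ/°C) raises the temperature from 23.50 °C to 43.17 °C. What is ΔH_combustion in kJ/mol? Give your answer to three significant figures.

ΔH = -5670 kJ/mol

ΔT = 43.17 − 23.50 = 19.67 °C
q_cal = C_cal × ΔT = 11.36 × 19.67 = 223.4512 kJ
n = 13.5 / 342.3 = 0.03944 mol
q_rxn = −q_cal = -223.4512 kJ
ΔH = -223.4512 / 0.03944 = -5666 kJ/mol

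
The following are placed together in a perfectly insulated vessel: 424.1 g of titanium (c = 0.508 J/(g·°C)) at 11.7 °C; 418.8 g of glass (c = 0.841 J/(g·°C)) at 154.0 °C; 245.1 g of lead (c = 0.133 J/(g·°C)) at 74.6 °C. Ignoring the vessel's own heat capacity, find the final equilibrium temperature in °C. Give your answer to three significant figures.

T_f = 98.6 °C

Σ mᵢcᵢ(T − Tᵢ) = 0  ⇒  T = Σ mᵢcᵢTᵢ / Σ mᵢcᵢ
Σ mᵢcᵢ = 424.1×0.508 + 418.8×0.841 + 245.1×0.133 = 600.2519
Σ mᵢcᵢTᵢ = 215.4428×11.7 + 352.2108×154.0 + 32.5983×74.6 = 59193
T = 59193 / 600.2519 = 98.61 °C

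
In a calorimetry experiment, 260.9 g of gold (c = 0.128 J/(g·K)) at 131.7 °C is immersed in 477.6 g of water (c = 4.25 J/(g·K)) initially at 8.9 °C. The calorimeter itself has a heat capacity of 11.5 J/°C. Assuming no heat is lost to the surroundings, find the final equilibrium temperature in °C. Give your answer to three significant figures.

T_f = 10.9 °C

Heat lost by gold = heat gained by water + calorimeter.
(260.9)(0.128)(131.7 − T) = [(477.6)(4.25) + 11.5](T − 8.9)
33.3952 (131.7 − T) = 2041.3 (T − 8.9)
4398.1 − 33.3952 T = 2041.3 T − 18168
22566.1 = 2074.6952 T
T = 10.88 °C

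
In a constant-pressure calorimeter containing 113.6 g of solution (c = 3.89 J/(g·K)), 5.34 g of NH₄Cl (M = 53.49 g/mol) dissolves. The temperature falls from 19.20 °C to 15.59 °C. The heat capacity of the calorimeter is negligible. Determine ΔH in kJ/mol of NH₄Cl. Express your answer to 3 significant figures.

|ΔT| = |15.59 − 19.20| = 3.61 °C
|q_surr| = (113.6 × 3.89) × 3.61 = 441.904 × 3.61 = 1595 J
n(NH₄Cl) = 5.34 / 53.49 = 0.09983 mol
Temperature fell, so q_rxn = +|q_surr| = 1.595 kJ
ΔH = q_rxn / n = 15.98 kJ/mol

ΔH = 16.0 kJ/mol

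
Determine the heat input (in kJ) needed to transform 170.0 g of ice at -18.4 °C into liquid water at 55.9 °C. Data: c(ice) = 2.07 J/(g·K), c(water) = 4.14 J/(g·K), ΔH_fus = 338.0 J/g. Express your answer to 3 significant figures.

q1 (heat ice -18.4→0.0 °C): 170.0 × 2.07 × 18.4 = 6475 J
q2 (melt at 0 °C): 170.0 × 338.0 = 57460 J
q3 (heat water 0.0→55.9 °C): 170.0 × 4.14 × 55.9 = 39342 J
Total: 6475 + 57460 + 39342 = 103277 J = 103 kJ

q = 103 kJ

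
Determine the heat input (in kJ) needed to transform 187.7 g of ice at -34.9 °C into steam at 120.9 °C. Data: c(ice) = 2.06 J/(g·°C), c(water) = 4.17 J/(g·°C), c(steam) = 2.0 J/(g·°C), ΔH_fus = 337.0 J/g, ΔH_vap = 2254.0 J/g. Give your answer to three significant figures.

q = 586 kJ

q1 (heat ice -34.9→0.0 °C): 187.7 × 2.06 × 34.9 = 13495 J
q2 (melt at 0 °C): 187.7 × 337.0 = 63255 J
q3 (heat water 0.0→100.0 °C): 187.7 × 4.17 × 100.0 = 78271 J
q4 (vaporize at 100 °C): 187.7 × 2254.0 = 423076 J
q5 (heat steam 100.0→120.9 °C): 187.7 × 2.0 × 20.9 = 7846 J
Total: 13495 + 63255 + 78271 + 423076 + 7846 = 585943 J = 586 kJ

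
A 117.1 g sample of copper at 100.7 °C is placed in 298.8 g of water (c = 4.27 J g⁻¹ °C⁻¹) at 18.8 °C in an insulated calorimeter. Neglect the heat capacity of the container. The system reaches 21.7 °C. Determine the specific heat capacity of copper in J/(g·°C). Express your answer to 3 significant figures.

c = 0.400 J/(g·°C)

q_gained = (298.8 × 4.27) × (21.7 − 18.8) = 3700 J
q_lost = 117.1 × c × (100.7 − 21.7) = 9250.9 c
Set equal: c = 3700 / 9250.9 = 0.400 J/(g·°C)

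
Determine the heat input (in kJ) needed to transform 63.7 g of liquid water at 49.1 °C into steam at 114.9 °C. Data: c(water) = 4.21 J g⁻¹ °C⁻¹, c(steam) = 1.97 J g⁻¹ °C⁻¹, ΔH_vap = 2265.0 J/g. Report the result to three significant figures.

q = 160 kJ

q1 (heat water 49.1→100.0 °C): 63.7 × 4.21 × 50.9 = 13650 J
q2 (vaporize at 100 °C): 63.7 × 2265.0 = 144281 J
q3 (heat steam 100.0→114.9 °C): 63.7 × 1.97 × 14.9 = 1870 J
Total: 13650 + 144281 + 1870 = 159801 J = 160 kJ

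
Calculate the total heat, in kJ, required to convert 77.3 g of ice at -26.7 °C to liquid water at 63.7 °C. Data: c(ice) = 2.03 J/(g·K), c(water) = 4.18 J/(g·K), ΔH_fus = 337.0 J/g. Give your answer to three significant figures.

q1 (heat ice -26.7→0.0 °C): 77.3 × 2.03 × 26.7 = 4190 J
q2 (melt at 0 °C): 77.3 × 337.0 = 26050 J
q3 (heat water 0.0→63.7 °C): 77.3 × 4.18 × 63.7 = 20582 J
Total: 4190 + 26050 + 20582 = 50822 J = 50.8 kJ

q = 50.8 kJ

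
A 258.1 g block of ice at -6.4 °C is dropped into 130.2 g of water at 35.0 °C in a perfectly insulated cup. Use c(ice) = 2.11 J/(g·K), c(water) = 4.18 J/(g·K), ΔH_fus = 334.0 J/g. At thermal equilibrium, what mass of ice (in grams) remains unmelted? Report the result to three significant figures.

m_ice remaining = 212 g

Heat to warm all ice to 0 °C: 258.1×2.11×6.4 = 3485.4 J
Heat released by water cooling to 0 °C: 130.2×4.18×35.0 = 19048 J
19048 J < 3485.4 + 258.1×334.0 = 89690.8 J, so not all ice melts; final T = 0 °C.
Heat left for melting: 19048 − 3485.4 = 15562.6 J
Mass melted = 15562.6 / 334.0 = 46.59 g
Ice remaining = 258.1 − 46.59 = 211.51 g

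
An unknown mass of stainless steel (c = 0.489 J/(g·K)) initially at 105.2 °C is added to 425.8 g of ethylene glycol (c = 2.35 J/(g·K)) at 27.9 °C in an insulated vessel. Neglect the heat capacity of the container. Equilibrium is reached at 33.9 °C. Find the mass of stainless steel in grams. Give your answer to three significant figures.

m = 172 g

q_gained = (425.8 × 2.35) × (33.9 − 27.9) = 6004 J
q_lost = m × 0.489 × (105.2 − 33.9) = 34.8657 m
m = 6004 / 34.8657 = 172 g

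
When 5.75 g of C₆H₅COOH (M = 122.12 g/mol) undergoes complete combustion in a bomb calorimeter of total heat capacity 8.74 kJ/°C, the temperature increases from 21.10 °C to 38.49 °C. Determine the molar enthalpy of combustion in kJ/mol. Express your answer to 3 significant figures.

ΔT = 38.49 − 21.10 = 17.39 °C
q_cal = C_cal × ΔT = 8.74 × 17.39 = 151.9886 kJ
n = 5.75 / 122.12 = 0.04708 mol
q_rxn = −q_cal = -151.9886 kJ
ΔH = -151.9886 / 0.04708 = -3228 kJ/mol

ΔH = -3230 kJ/mol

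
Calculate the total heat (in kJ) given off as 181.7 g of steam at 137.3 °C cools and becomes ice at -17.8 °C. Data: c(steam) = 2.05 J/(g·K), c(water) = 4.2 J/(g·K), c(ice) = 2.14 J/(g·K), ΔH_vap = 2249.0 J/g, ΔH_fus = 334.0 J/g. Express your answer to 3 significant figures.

q = 566 kJ

q1 (cool steam 137.3→100 °C): 181.7 × 2.05 × 37.3 = 13894 J
q2 (condense at 100 °C): 181.7 × 2249.0 = 408643 J
q3 (cool water 100→0 °C): 181.7 × 4.2 × 100.0 = 76314 J
q4 (freeze at 0 °C): 181.7 × 334.0 = 60688 J
q5 (cool ice 0→-17.8 °C): 181.7 × 2.14 × 17.8 = 6921 J
Total: 13894 + 408643 + 76314 + 60688 + 6921 = 566460 J = 566 kJ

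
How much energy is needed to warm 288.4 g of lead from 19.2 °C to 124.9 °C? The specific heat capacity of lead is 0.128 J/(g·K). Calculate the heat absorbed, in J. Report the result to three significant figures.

q = m c ΔT = 288.4 × 0.128 × (124.9 − 19.2)
q = 288.4 × 0.128 × 105.7 = 3902 J

q = 3900 J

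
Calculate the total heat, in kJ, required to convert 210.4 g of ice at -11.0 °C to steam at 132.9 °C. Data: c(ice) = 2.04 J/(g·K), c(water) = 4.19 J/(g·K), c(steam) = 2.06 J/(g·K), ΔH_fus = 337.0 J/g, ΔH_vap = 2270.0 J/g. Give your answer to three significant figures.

q1 (heat ice -11.0→0.0 °C): 210.4 × 2.04 × 11.0 = 4721 J
q2 (melt at 0 °C): 210.4 × 337.0 = 70905 J
q3 (heat water 0.0→100.0 °C): 210.4 × 4.19 × 100.0 = 88158 J
q4 (vaporize at 100 °C): 210.4 × 2270.0 = 477608 J
q5 (heat steam 100.0→132.9 °C): 210.4 × 2.06 × 32.9 = 14260 J
Total: 4721 + 70905 + 88158 + 477608 + 14260 = 655652 J = 656 kJ

q = 656 kJ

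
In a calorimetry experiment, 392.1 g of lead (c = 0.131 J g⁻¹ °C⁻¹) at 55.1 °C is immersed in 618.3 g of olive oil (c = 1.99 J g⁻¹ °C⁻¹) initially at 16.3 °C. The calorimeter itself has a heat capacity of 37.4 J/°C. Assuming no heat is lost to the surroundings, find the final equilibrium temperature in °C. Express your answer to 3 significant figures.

Heat lost by lead = heat gained by olive oil + calorimeter.
(392.1)(0.131)(55.1 − T) = [(618.3)(1.99) + 37.4](T − 16.3)
51.3651 (55.1 − T) = 1267.817 (T − 16.3)
2830.2 − 51.3651 T = 1267.817 T − 20665
23495.2 = 1319.1821 T
T = 17.81 °C

T_f = 17.8 °C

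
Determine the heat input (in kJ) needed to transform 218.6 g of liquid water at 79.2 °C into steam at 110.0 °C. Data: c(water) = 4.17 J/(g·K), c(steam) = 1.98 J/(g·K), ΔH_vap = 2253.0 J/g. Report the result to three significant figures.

q1 (heat water 79.2→100.0 °C): 218.6 × 4.17 × 20.8 = 18960 J
q2 (vaporize at 100 °C): 218.6 × 2253.0 = 492506 J
q3 (heat steam 100.0→110.0 °C): 218.6 × 1.98 × 10.0 = 4328 J
Total: 18960 + 492506 + 4328 = 515794 J = 516 kJ

q = 516 kJ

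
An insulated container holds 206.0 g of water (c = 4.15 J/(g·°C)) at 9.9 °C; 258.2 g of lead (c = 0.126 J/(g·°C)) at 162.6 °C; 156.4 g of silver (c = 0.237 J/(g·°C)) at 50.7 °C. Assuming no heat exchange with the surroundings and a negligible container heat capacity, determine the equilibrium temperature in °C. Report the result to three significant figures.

Σ mᵢcᵢ(T − Tᵢ) = 0  ⇒  T = Σ mᵢcᵢTᵢ / Σ mᵢcᵢ
Σ mᵢcᵢ = 206.0×4.15 + 258.2×0.126 + 156.4×0.237 = 924.5000
Σ mᵢcᵢTᵢ = 854.9×9.9 + 32.5332×162.6 + 37.0668×50.7 = 15633
T = 15633 / 924.5000 = 16.91 °C

T_f = 16.9 °C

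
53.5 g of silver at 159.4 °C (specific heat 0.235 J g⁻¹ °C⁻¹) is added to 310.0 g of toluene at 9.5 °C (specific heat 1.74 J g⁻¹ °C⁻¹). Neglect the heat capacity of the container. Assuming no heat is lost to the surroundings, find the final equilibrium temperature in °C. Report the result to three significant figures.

T_f = 12.9 °C

Heat lost by silver = heat gained by toluene.
(53.5)(0.235)(159.4 − T) = (310.0)(1.74)(T − 9.5)
12.5725 (159.4 − T) = 539.4 (T − 9.5)
2004.1 − 12.5725 T = 539.4 T − 5124.3
7128.4 = 551.9725 T
T = 12.91 °C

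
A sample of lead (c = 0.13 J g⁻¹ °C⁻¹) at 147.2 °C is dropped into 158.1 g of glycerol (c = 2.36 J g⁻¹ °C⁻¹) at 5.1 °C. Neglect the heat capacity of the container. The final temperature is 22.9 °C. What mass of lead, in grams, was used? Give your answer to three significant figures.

q_gained = (158.1 × 2.36) × (22.9 − 5.1) = 6641 J
q_lost = m × 0.13 × (147.2 − 22.9) = 16.159 m
m = 6641 / 16.159 = 411 g

m = 411 g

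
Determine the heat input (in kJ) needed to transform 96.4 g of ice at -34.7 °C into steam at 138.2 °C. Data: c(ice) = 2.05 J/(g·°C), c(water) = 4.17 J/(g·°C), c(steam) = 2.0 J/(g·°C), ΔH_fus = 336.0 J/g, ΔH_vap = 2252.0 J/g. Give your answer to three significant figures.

q1 (heat ice -34.7→0.0 °C): 96.4 × 2.05 × 34.7 = 6857 J
q2 (melt at 0 °C): 96.4 × 336.0 = 32390 J
q3 (heat water 0.0→100.0 °C): 96.4 × 4.17 × 100.0 = 40199 J
q4 (vaporize at 100 °C): 96.4 × 2252.0 = 217093 J
q5 (heat steam 100.0→138.2 °C): 96.4 × 2.0 × 38.2 = 7365 J
Total: 6857 + 32390 + 40199 + 217093 + 7365 = 303904 J = 304 kJ

q = 304 kJ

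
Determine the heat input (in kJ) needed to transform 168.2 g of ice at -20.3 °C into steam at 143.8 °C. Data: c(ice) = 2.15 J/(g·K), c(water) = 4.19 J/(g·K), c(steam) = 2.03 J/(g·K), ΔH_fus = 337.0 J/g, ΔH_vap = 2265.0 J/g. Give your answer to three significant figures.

q1 (heat ice -20.3→0.0 °C): 168.2 × 2.15 × 20.3 = 7341 J
q2 (melt at 0 °C): 168.2 × 337.0 = 56683 J
q3 (heat water 0.0→100.0 °C): 168.2 × 4.19 × 100.0 = 70476 J
q4 (vaporize at 100 °C): 168.2 × 2265.0 = 380973 J
q5 (heat steam 100.0→143.8 °C): 168.2 × 2.03 × 43.8 = 14955 J
Total: 7341 + 56683 + 70476 + 380973 + 14955 = 530428 J = 530 kJ

q = 530 kJ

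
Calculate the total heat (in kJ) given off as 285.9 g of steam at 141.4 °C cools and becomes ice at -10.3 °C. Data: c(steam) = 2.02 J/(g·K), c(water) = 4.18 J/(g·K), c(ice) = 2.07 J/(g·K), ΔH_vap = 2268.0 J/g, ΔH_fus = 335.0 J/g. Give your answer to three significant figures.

q1 (cool steam 141.4→100 °C): 285.9 × 2.02 × 41.4 = 23909 J
q2 (condense at 100 °C): 285.9 × 2268.0 = 648421 J
q3 (cool water 100→0 °C): 285.9 × 4.18 × 100.0 = 119506 J
q4 (freeze at 0 °C): 285.9 × 335.0 = 95777 J
q5 (cool ice 0→-10.3 °C): 285.9 × 2.07 × 10.3 = 6096 J
Total: 23909 + 648421 + 119506 + 95777 + 6096 = 893709 J = 894 kJ

q = 894 kJ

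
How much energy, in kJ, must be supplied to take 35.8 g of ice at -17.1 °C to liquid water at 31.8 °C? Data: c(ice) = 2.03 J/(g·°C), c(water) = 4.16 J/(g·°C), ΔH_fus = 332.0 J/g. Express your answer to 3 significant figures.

q = 17.9 kJ

q1 (heat ice -17.1→0.0 °C): 35.8 × 2.03 × 17.1 = 1243 J
q2 (melt at 0 °C): 35.8 × 332.0 = 11886 J
q3 (heat water 0.0→31.8 °C): 35.8 × 4.16 × 31.8 = 4736 J
Total: 1243 + 11886 + 4736 = 17865 J = 17.9 kJ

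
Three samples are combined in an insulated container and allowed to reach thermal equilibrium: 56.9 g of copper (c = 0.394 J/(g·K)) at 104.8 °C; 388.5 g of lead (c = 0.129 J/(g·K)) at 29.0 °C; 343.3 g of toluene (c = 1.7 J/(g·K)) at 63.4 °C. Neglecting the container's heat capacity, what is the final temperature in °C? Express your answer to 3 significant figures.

T_f = 62.2 °C

Σ mᵢcᵢ(T − Tᵢ) = 0  ⇒  T = Σ mᵢcᵢTᵢ / Σ mᵢcᵢ
Σ mᵢcᵢ = 56.9×0.394 + 388.5×0.129 + 343.3×1.7 = 656.1451
Σ mᵢcᵢTᵢ = 22.4186×104.8 + 50.1165×29.0 + 583.61×63.4 = 40804
T = 40804 / 656.1451 = 62.19 °C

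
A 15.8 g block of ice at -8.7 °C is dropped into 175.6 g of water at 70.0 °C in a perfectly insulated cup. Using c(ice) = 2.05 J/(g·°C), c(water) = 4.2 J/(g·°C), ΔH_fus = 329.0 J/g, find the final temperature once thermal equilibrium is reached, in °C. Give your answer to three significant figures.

Heat to bring ice to 0 °C and melt it: q₁ = 15.8×2.05×8.7 + 15.8×329.0 = 5480.0 J
Heat the water can supply cooling to 0 °C: 175.6×4.2×70.0 = 51626.4 J > q₁, so all ice melts.
Energy balance: 175.6×4.2×(70.0 − T) = 5480.0 + 15.8×4.2×(T − 0)
737.52(70.0 − T) = 5480.0 + 66.36 T
51626.4 − 5480.0 = 803.88 T
T = 46146.4 / 803.88 = 57.40 °C

T_f = 57.4 °C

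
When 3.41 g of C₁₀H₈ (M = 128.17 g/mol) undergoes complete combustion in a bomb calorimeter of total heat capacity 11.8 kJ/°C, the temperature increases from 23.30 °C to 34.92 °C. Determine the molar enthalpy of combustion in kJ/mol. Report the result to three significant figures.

ΔT = 34.92 − 23.30 = 11.62 °C
q_cal = C_cal × ΔT = 11.8 × 11.62 = 137.116 kJ
n = 3.41 / 128.17 = 0.02661 mol
q_rxn = −q_cal = -137.116 kJ
ΔH = -137.116 / 0.02661 = -5153 kJ/mol

ΔH = -5150 kJ/mol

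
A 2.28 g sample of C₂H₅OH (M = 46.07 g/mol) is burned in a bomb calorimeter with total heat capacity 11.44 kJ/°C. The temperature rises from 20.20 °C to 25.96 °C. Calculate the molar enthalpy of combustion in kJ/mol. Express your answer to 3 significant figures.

ΔH = -1330 kJ/mol

ΔT = 25.96 − 20.20 = 5.76 °C
q_cal = C_cal × ΔT = 11.44 × 5.76 = 65.8944 kJ
n = 2.28 / 46.07 = 0.04949 mol
q_rxn = −q_cal = -65.8944 kJ
ΔH = -65.8944 / 0.04949 = -1331 kJ/mol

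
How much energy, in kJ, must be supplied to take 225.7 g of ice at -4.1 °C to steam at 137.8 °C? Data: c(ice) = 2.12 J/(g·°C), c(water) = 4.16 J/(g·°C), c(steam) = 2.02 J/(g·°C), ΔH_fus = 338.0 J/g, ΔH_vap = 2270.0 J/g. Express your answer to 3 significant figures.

q = 702 kJ

q1 (heat ice -4.1→0.0 °C): 225.7 × 2.12 × 4.1 = 1962 J
q2 (melt at 0 °C): 225.7 × 338.0 = 76287 J
q3 (heat water 0.0→100.0 °C): 225.7 × 4.16 × 100.0 = 93891 J
q4 (vaporize at 100 °C): 225.7 × 2270.0 = 512339 J
q5 (heat steam 100.0→137.8 °C): 225.7 × 2.02 × 37.8 = 17234 J
Total: 1962 + 76287 + 93891 + 512339 + 17234 = 701713 J = 702 kJ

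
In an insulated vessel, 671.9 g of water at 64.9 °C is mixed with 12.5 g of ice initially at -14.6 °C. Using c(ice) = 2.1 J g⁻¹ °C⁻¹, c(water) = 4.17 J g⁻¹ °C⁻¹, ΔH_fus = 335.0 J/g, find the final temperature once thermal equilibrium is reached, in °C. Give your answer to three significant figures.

T_f = 62.1 °C

Heat to bring ice to 0 °C and melt it: q₁ = 12.5×2.1×14.6 + 12.5×335.0 = 4570.8 J
Heat the water can supply cooling to 0 °C: 671.9×4.17×64.9 = 181838 J > q₁, so all ice melts.
Energy balance: 671.9×4.17×(64.9 − T) = 4570.8 + 12.5×4.17×(T − 0)
2801.823(64.9 − T) = 4570.8 + 52.125 T
181838 − 4570.8 = 2853.948 T
T = 177267.2 / 2853.948 = 62.11 °C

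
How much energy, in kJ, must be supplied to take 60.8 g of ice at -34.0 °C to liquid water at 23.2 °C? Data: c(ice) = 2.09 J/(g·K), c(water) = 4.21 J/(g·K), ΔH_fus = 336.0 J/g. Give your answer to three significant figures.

q = 30.7 kJ

q1 (heat ice -34.0→0.0 °C): 60.8 × 2.09 × 34.0 = 4320 J
q2 (melt at 0 °C): 60.8 × 336.0 = 20429 J
q3 (heat water 0.0→23.2 °C): 60.8 × 4.21 × 23.2 = 5938 J
Total: 4320 + 20429 + 5938 = 30687 J = 30.7 kJ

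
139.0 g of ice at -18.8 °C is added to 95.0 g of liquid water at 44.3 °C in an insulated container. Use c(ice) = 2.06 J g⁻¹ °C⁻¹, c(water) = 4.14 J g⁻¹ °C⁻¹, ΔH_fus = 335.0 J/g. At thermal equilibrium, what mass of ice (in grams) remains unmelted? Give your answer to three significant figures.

m_ice remaining = 103 g

Heat to warm all ice to 0 °C: 139.0×2.06×18.8 = 5383.2 J
Heat released by water cooling to 0 °C: 95.0×4.14×44.3 = 17423 J
17423 J < 5383.2 + 139.0×335.0 = 51948.2 J, so not all ice melts; final T = 0 °C.
Heat left for melting: 17423 − 5383.2 = 12039.8 J
Mass melted = 12039.8 / 335.0 = 35.94 g
Ice remaining = 139.0 − 35.94 = 103.06 g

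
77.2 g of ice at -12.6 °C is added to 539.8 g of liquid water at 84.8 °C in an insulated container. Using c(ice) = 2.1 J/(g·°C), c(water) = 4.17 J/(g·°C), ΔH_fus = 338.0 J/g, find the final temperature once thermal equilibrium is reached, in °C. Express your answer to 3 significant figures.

T_f = 63.3 °C

Heat to bring ice to 0 °C and melt it: q₁ = 77.2×2.1×12.6 + 77.2×338.0 = 28136 J
Heat the water can supply cooling to 0 °C: 539.8×4.17×84.8 = 190882 J > q₁, so all ice melts.
Energy balance: 539.8×4.17×(84.8 − T) = 28136 + 77.2×4.17×(T − 0)
2250.966(84.8 − T) = 28136 + 321.924 T
190882 − 28136 = 2572.890 T
T = 162746 / 2572.890 = 63.25 °C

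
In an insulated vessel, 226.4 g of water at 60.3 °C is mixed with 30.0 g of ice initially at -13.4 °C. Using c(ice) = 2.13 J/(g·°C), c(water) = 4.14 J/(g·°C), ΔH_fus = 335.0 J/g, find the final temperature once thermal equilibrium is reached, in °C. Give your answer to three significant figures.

T_f = 43.0 °C

Heat to bring ice to 0 °C and melt it: q₁ = 30.0×2.13×13.4 + 30.0×335.0 = 10906 J
Heat the water can supply cooling to 0 °C: 226.4×4.14×60.3 = 56518.9 J > q₁, so all ice melts.
Energy balance: 226.4×4.14×(60.3 − T) = 10906 + 30.0×4.14×(T − 0)
937.296(60.3 − T) = 10906 + 124.2 T
56518.9 − 10906 = 1061.496 T
T = 45612.9 / 1061.496 = 42.97 °C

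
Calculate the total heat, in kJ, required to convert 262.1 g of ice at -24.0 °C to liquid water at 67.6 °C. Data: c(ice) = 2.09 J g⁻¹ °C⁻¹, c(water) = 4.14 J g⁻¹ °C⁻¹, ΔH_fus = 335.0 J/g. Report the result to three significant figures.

q = 174 kJ

q1 (heat ice -24.0→0.0 °C): 262.1 × 2.09 × 24.0 = 13147 J
q2 (melt at 0 °C): 262.1 × 335.0 = 87804 J
q3 (heat water 0.0→67.6 °C): 262.1 × 4.14 × 67.6 = 73352 J
Total: 13147 + 87804 + 73352 = 174303 J = 174 kJ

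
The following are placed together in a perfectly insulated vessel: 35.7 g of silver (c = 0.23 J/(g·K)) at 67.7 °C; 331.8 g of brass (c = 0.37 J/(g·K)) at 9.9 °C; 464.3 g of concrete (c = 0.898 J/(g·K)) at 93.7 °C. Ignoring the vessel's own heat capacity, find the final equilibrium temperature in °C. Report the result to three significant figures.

Σ mᵢcᵢ(T − Tᵢ) = 0  ⇒  T = Σ mᵢcᵢTᵢ / Σ mᵢcᵢ
Σ mᵢcᵢ = 35.7×0.23 + 331.8×0.37 + 464.3×0.898 = 547.9184
Σ mᵢcᵢTᵢ = 8.211×67.7 + 122.766×9.9 + 416.9414×93.7 = 40839
T = 40839 / 547.9184 = 74.53 °C

T_f = 74.5 °C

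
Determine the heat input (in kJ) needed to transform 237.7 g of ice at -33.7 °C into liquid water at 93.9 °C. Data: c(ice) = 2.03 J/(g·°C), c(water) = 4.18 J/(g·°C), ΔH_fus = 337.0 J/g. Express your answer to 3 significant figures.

q1 (heat ice -33.7→0.0 °C): 237.7 × 2.03 × 33.7 = 16261 J
q2 (melt at 0 °C): 237.7 × 337.0 = 80105 J
q3 (heat water 0.0→93.9 °C): 237.7 × 4.18 × 93.9 = 93298 J
Total: 16261 + 80105 + 93298 = 189664 J = 190 kJ

q = 190 kJ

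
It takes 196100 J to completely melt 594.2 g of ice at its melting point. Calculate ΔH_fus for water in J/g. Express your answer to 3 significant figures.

ΔH_fus = q / m = 196100 / 594.2 = 330 J/g

ΔH_fus = 330 J/g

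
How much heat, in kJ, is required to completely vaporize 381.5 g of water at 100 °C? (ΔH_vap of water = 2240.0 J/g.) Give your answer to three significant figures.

q = m × ΔH_vap = 381.5 × 2240.0 = 854600 J = 855 kJ

q = 855 kJ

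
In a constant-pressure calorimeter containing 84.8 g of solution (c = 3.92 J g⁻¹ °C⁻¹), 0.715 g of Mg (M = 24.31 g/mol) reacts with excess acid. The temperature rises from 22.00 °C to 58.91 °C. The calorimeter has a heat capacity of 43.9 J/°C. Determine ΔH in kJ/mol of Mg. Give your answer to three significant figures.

|ΔT| = |58.91 − 22.00| = 36.91 °C
|q_surr| = (84.8 × 3.92 + 43.9) × 36.91 = 376.316 × 36.91 = 13890 J
n(Mg) = 0.715 / 24.31 = 0.02941 mol
Temperature rose, so q_rxn = −|q_surr| = -13.89 kJ
ΔH = q_rxn / n = -472.3 kJ/mol

ΔH = -472 kJ/mol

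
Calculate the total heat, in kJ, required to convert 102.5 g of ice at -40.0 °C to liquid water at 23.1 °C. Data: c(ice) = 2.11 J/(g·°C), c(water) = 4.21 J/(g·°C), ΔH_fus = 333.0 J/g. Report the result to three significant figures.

q = 52.8 kJ

q1 (heat ice -40.0→0.0 °C): 102.5 × 2.11 × 40.0 = 8651 J
q2 (melt at 0 °C): 102.5 × 333.0 = 34133 J
q3 (heat water 0.0→23.1 °C): 102.5 × 4.21 × 23.1 = 9968 J
Total: 8651 + 34133 + 9968 = 52752 J = 52.8 kJ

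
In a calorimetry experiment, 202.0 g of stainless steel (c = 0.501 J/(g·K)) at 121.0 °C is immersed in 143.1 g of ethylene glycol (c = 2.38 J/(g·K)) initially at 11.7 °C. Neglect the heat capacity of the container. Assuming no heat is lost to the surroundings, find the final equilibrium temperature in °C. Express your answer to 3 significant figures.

Heat lost by stainless steel = heat gained by ethylene glycol.
(202.0)(0.501)(121.0 − T) = (143.1)(2.38)(T − 11.7)
101.202 (121.0 − T) = 340.578 (T − 11.7)
12245 − 101.202 T = 340.578 T − 3984.8
16229.8 = 441.780 T
T = 36.74 °C

T_f = 36.7 °C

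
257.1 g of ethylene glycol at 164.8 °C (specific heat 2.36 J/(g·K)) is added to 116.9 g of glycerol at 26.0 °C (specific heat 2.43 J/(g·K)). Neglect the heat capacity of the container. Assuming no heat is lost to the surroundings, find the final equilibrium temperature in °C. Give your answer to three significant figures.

Heat lost by ethylene glycol = heat gained by glycerol.
(257.1)(2.36)(164.8 − T) = (116.9)(2.43)(T − 26.0)
606.756 (164.8 − T) = 284.067 (T − 26.0)
99993 − 606.756 T = 284.067 T − 7385.7
107378.7 = 890.823 T
T = 120.5 °C

T_f = 121 °C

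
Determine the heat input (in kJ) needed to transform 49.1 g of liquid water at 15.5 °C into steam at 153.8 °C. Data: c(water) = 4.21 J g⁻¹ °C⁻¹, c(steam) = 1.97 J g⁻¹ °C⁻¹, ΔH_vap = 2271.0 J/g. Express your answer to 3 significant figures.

q = 134 kJ

q1 (heat water 15.5→100.0 °C): 49.1 × 4.21 × 84.5 = 17467 J
q2 (vaporize at 100 °C): 49.1 × 2271.0 = 111506 J
q3 (heat steam 100.0→153.8 °C): 49.1 × 1.97 × 53.8 = 5204 J
Total: 17467 + 111506 + 5204 = 134177 J = 134 kJ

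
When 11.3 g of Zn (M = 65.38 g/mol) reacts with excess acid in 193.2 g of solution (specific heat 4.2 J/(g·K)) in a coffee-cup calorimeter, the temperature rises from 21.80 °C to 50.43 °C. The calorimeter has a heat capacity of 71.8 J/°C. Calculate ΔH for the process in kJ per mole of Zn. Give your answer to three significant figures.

|ΔT| = |50.43 − 21.80| = 28.63 °C
|q_surr| = (193.2 × 4.2 + 71.8) × 28.63 = 883.24 × 28.63 = 25290 J
n(Zn) = 11.3 / 65.38 = 0.1728 mol
Temperature rose, so q_rxn = −|q_surr| = -25.29 kJ
ΔH = q_rxn / n = -146.4 kJ/mol

ΔH = -146 kJ/mol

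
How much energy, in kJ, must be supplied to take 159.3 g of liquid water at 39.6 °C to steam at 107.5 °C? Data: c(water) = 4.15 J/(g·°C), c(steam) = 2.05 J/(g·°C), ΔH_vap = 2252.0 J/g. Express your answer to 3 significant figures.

q = 401 kJ

q1 (heat water 39.6→100.0 °C): 159.3 × 4.15 × 60.4 = 39930 J
q2 (vaporize at 100 °C): 159.3 × 2252.0 = 358744 J
q3 (heat steam 100.0→107.5 °C): 159.3 × 2.05 × 7.5 = 2449 J
Total: 39930 + 358744 + 2449 = 401123 J = 401 kJ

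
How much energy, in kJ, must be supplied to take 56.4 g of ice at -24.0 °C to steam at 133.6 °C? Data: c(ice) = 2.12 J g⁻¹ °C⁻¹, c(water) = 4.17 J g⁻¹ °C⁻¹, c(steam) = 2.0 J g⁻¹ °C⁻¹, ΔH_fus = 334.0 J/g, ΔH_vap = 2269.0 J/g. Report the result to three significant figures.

q1 (heat ice -24.0→0.0 °C): 56.4 × 2.12 × 24.0 = 2870 J
q2 (melt at 0 °C): 56.4 × 334.0 = 18838 J
q3 (heat water 0.0→100.0 °C): 56.4 × 4.17 × 100.0 = 23519 J
q4 (vaporize at 100 °C): 56.4 × 2269.0 = 127972 J
q5 (heat steam 100.0→133.6 °C): 56.4 × 2.0 × 33.6 = 3790 J
Total: 2870 + 18838 + 23519 + 127972 + 3790 = 176989 J = 177 kJ

q = 177 kJ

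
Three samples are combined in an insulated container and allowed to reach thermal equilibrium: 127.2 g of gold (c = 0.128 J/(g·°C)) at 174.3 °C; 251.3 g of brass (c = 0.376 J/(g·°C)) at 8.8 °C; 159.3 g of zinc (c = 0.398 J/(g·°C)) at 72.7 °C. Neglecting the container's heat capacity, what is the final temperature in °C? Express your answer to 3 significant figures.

T_f = 47.5 °C

Σ mᵢcᵢ(T − Tᵢ) = 0  ⇒  T = Σ mᵢcᵢTᵢ / Σ mᵢcᵢ
Σ mᵢcᵢ = 127.2×0.128 + 251.3×0.376 + 159.3×0.398 = 174.1718
Σ mᵢcᵢTᵢ = 16.2816×174.3 + 94.4888×8.8 + 63.4014×72.7 = 8278.7
T = 8278.7 / 174.1718 = 47.53 °C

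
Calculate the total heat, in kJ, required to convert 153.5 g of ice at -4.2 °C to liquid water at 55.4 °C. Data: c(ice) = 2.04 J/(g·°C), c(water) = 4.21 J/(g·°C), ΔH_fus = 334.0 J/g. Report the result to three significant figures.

q = 88.4 kJ

q1 (heat ice -4.2→0.0 °C): 153.5 × 2.04 × 4.2 = 1315 J
q2 (melt at 0 °C): 153.5 × 334.0 = 51269 J
q3 (heat water 0.0→55.4 °C): 153.5 × 4.21 × 55.4 = 35801 J
Total: 1315 + 51269 + 35801 = 88385 J = 88.4 kJ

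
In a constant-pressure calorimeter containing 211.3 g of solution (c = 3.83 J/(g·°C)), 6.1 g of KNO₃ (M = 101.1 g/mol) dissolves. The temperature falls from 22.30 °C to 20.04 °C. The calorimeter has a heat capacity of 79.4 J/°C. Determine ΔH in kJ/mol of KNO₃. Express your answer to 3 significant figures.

ΔH = 33.3 kJ/mol

|ΔT| = |20.04 − 22.30| = 2.26 °C
|q_surr| = (211.3 × 3.83 + 79.4) × 2.26 = 888.679 × 2.26 = 2008 J
n(KNO₃) = 6.1 / 101.1 = 0.06034 mol
Temperature fell, so q_rxn = +|q_surr| = 2.008 kJ
ΔH = q_rxn / n = 33.28 kJ/mol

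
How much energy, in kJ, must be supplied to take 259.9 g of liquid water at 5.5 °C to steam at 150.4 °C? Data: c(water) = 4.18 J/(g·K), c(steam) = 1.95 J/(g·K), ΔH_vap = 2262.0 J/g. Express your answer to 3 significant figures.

q1 (heat water 5.5→100.0 °C): 259.9 × 4.18 × 94.5 = 102663 J
q2 (vaporize at 100 °C): 259.9 × 2262.0 = 587894 J
q3 (heat steam 100.0→150.4 °C): 259.9 × 1.95 × 50.4 = 25543 J
Total: 102663 + 587894 + 25543 = 716100 J = 716 kJ

q = 716 kJ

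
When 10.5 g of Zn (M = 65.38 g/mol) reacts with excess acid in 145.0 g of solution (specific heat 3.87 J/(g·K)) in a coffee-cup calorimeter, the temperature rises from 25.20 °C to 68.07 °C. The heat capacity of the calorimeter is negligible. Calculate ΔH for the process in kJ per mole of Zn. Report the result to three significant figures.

|ΔT| = |68.07 − 25.20| = 42.87 °C
|q_surr| = (145.0 × 3.87) × 42.87 = 561.15 × 42.87 = 24060 J
n(Zn) = 10.5 / 65.38 = 0.1606 mol
Temperature rose, so q_rxn = −|q_surr| = -24.06 kJ
ΔH = q_rxn / n = -149.8 kJ/mol

ΔH = -150 kJ/mol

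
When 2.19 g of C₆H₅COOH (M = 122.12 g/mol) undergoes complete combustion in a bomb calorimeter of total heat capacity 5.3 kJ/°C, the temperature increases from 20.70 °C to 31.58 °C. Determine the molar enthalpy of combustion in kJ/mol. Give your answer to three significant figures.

ΔH = -3220 kJ/mol

ΔT = 31.58 − 20.70 = 10.88 °C
q_cal = C_cal × ΔT = 5.3 × 10.88 = 57.664 kJ
n = 2.19 / 122.12 = 0.01793 mol
q_rxn = −q_cal = -57.664 kJ
ΔH = -57.664 / 0.01793 = -3216 kJ/mol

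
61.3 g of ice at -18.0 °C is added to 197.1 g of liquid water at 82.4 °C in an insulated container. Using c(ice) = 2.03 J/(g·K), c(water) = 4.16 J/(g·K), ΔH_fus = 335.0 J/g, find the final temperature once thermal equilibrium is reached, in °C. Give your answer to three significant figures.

T_f = 41.7 °C

Heat to bring ice to 0 °C and melt it: q₁ = 61.3×2.03×18.0 + 61.3×335.0 = 22775 J
Heat the water can supply cooling to 0 °C: 197.1×4.16×82.4 = 67562.7 J > q₁, so all ice melts.
Energy balance: 197.1×4.16×(82.4 − T) = 22775 + 61.3×4.16×(T − 0)
819.936(82.4 − T) = 22775 + 255.008 T
67562.7 − 22775 = 1074.944 T
T = 44787.7 / 1074.944 = 41.67 °C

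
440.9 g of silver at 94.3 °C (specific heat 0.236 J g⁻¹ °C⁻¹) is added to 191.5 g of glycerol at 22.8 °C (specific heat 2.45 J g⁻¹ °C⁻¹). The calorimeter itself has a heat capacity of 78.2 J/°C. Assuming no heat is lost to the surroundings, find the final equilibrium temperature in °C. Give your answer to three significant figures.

Heat lost by silver = heat gained by glycerol + calorimeter.
(440.9)(0.236)(94.3 − T) = [(191.5)(2.45) + 78.2](T − 22.8)
104.0524 (94.3 − T) = 547.375 (T − 22.8)
9812.1 − 104.0524 T = 547.375 T − 12480
22292.1 = 651.4274 T
T = 34.22 °C

T_f = 34.2 °C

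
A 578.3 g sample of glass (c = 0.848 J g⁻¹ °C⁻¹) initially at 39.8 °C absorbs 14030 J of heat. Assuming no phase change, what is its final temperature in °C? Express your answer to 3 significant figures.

T_f = 68.4 °C

ΔT = q / (m c) = 14030 / (578.3 × 0.848) = 28.61 °C
T_f = 39.8 + 28.61 = 68.41 °C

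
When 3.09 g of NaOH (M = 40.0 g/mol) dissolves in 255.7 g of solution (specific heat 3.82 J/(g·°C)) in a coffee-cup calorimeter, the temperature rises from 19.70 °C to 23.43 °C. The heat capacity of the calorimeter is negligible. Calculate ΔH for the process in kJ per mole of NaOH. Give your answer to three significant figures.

|ΔT| = |23.43 − 19.70| = 3.73 °C
|q_surr| = (255.7 × 3.82) × 3.73 = 976.774 × 3.73 = 3643 J
n(NaOH) = 3.09 / 40.0 = 0.07725 mol
Temperature rose, so q_rxn = −|q_surr| = -3.643 kJ
ΔH = q_rxn / n = -47.16 kJ/mol

ΔH = -47.2 kJ/mol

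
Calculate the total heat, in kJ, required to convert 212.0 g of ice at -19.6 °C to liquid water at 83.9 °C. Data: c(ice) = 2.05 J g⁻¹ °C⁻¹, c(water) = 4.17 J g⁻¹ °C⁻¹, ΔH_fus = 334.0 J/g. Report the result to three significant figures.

q1 (heat ice -19.6→0.0 °C): 212.0 × 2.05 × 19.6 = 8518 J
q2 (melt at 0 °C): 212.0 × 334.0 = 70808 J
q3 (heat water 0.0→83.9 °C): 212.0 × 4.17 × 83.9 = 74171 J
Total: 8518 + 70808 + 74171 = 153497 J = 153 kJ

q = 153 kJ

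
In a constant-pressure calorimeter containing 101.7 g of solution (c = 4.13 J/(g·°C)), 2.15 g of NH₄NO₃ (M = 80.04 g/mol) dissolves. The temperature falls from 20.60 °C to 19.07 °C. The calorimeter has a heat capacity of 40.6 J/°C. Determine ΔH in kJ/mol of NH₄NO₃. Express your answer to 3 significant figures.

ΔH = 26.2 kJ/mol

|ΔT| = |19.07 − 20.60| = 1.53 °C
|q_surr| = (101.7 × 4.13 + 40.6) × 1.53 = 460.621 × 1.53 = 704.8 J
n(NH₄NO₃) = 2.15 / 80.04 = 0.02686 mol
Temperature fell, so q_rxn = +|q_surr| = 0.7048 kJ
ΔH = q_rxn / n = 26.24 kJ/mol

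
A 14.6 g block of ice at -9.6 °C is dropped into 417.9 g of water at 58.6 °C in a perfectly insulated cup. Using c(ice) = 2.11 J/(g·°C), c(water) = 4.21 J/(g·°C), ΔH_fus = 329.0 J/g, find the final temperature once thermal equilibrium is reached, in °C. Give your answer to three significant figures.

T_f = 53.8 °C

Heat to bring ice to 0 °C and melt it: q₁ = 14.6×2.11×9.6 + 14.6×329.0 = 5099.1 J
Heat the water can supply cooling to 0 °C: 417.9×4.21×58.6 = 103098 J > q₁, so all ice melts.
Energy balance: 417.9×4.21×(58.6 − T) = 5099.1 + 14.6×4.21×(T − 0)
1759.359(58.6 − T) = 5099.1 + 61.466 T
103098 − 5099.1 = 1820.825 T
T = 97998.9 / 1820.825 = 53.82 °C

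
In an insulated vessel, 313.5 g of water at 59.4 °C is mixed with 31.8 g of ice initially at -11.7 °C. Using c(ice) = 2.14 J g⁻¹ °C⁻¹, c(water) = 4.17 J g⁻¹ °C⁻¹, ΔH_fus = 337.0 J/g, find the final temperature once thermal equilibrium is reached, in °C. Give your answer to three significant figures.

Heat to bring ice to 0 °C and melt it: q₁ = 31.8×2.14×11.7 + 31.8×337.0 = 11513 J
Heat the water can supply cooling to 0 °C: 313.5×4.17×59.4 = 77653.3 J > q₁, so all ice melts.
Energy balance: 313.5×4.17×(59.4 − T) = 11513 + 31.8×4.17×(T − 0)
1307.295(59.4 − T) = 11513 + 132.606 T
77653.3 − 11513 = 1439.901 T
T = 66140.3 / 1439.901 = 45.93 °C

T_f = 45.9 °C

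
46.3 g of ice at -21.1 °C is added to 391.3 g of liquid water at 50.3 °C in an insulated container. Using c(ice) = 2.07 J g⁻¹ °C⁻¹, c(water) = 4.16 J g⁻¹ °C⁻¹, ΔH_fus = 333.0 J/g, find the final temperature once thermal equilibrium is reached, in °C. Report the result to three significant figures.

Heat to bring ice to 0 °C and melt it: q₁ = 46.3×2.07×21.1 + 46.3×333.0 = 17440 J
Heat the water can supply cooling to 0 °C: 391.3×4.16×50.3 = 81878.7 J > q₁, so all ice melts.
Energy balance: 391.3×4.16×(50.3 − T) = 17440 + 46.3×4.16×(T − 0)
1627.808(50.3 − T) = 17440 + 192.608 T
81878.7 − 17440 = 1820.416 T
T = 64438.7 / 1820.416 = 35.40 °C

T_f = 35.4 °C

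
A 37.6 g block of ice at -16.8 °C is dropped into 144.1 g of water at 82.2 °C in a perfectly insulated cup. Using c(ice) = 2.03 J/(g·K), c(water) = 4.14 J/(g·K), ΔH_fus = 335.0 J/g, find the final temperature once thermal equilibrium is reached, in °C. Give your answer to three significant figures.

T_f = 46.7 °C

Heat to bring ice to 0 °C and melt it: q₁ = 37.6×2.03×16.8 + 37.6×335.0 = 13878 J
Heat the water can supply cooling to 0 °C: 144.1×4.14×82.2 = 49038.4 J > q₁, so all ice melts.
Energy balance: 144.1×4.14×(82.2 − T) = 13878 + 37.6×4.14×(T − 0)
596.574(82.2 − T) = 13878 + 155.664 T
49038.4 − 13878 = 752.238 T
T = 35160.4 / 752.238 = 46.74 °C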